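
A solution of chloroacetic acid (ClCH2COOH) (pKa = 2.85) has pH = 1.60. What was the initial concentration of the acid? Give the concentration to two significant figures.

[H+] = 10^(-1.60) = 2.51 × 10^-2 M = x
Ka = 10^(−2.85) = 1.41 × 10^-3
Ka = x²/(C₀ − x) ⇒ C₀ = x + x²/Ka
C₀ = 2.51 × 10^-2 + (2.51 × 10^-2)²/(1.41 × 10^-3) = 4.72 × 10^-1 M

C₀ = 4.7 × 10^-1 M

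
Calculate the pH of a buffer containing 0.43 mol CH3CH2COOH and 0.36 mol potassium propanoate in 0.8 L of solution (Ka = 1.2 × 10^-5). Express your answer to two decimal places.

pH = 4.84

pKa = −log(1.2 × 10^-5) = 4.921
Henderson–Hasselbalch: pH = pKa + log([CH3CH2COO-]/[CH3CH2COOH]) = 4.921 + log(0.36/0.43)
pH = 4.921 + (-0.077) = 4.84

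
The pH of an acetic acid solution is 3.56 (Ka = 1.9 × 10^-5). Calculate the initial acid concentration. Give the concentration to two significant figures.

C₀ = 4.3 × 10^-3 M

[H+] = 10^(-3.56) = 2.75 × 10^-4 M = x
Ka = x²/(C₀ − x) ⇒ C₀ = x + x²/Ka
C₀ = 2.75 × 10^-4 + (2.75 × 10^-4)²/(1.9 × 10^-5) = 4.26 × 10^-3 M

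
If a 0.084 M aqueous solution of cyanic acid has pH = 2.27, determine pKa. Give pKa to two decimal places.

pKa = 3.44

[H+] = 10^(-2.27) = 5.37 × 10^-3 M
At equilibrium [HA] = 0.084 − 5.37 × 10^-3 = 7.86 × 10^-2 M
Ka = [H+][A-]/[HA] = (5.37 × 10^-3)² / 7.86 × 10^-2 = 3.67 × 10^-4
pKa = -log(3.67 × 10^-4) = 3.44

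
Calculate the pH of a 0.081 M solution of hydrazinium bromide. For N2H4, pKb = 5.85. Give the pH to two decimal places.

pH = 4.62

N2H5+ is the conjugate acid of the weak base N2H4.
Kb = 10^(−5.85) = 1.41 × 10^-6
Ka = Kw/Kb = 1.0×10^-14 / 1.41 × 10^-6 = 7.09 × 10^-9
Ka = [H+]²/(0.081 − [H+]) = 7.09 × 10^-9
Assume [H+] ≪ 0.081: [H+] ≈ √(7.09 × 10^-9 × 0.081) = 2.40 × 10^-5 M
Check: 0.03% ionized — well under 5%, approximation valid.
pH = −log[H+] = −log(2.40 × 10^-5) = 4.62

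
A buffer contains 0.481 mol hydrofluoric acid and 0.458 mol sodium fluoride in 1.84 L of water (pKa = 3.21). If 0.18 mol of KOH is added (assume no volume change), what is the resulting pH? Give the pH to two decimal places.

pH = 3.54

After neutralization: n(HF) = 0.301 mol, n(F-) = 0.638 mol.
pH = pKa + log(n_F-/n_HF) = 3.21 + log(0.638/0.301) = 3.21 + (+0.326)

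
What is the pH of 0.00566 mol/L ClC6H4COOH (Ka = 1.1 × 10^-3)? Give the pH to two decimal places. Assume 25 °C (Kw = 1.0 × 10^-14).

pH = 2.70

ClC6H4COOH ⇌ ClC6H4COO- + H+
From the ICE table, Ka = [H+]²/(0.00566 − [H+]) = 1.1 × 10^-3.
[H+] is not negligible relative to C₀; solve [H+]² + 0.0011·[H+] − 6.23e-06 = 0.
[H+] = [−0.0011 + √(0.0011² + 2.49e-05)]/2 = 2.01 × 10^-3 M
pH = −log[H+] = −log(2.01 × 10^-3) = 2.70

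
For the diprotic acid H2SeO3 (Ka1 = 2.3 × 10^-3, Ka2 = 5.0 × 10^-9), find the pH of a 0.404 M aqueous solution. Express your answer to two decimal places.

pH = 1.53

Ka1 ≫ Ka2, so treat the first dissociation as the only significant source of H+.
Ka1 = x²/(0.404 − x) = 2.3 × 10^-3
Solving the quadratic: x = (−Ka1 + √(Ka1² + 4·Ka1·C₀))/2 = 2.94 × 10^-2 M
pH = −log(2.94 × 10^-2) = 1.53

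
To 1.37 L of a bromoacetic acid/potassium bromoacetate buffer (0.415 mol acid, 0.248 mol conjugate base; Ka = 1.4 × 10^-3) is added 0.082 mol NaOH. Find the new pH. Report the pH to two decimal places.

OH- converts BrCH2COOH to BrCH2COO-: BrCH2COOH → 0.333 mol, BrCH2COO- → 0.33 mol.
pKa = −log(1.4 × 10^-3) = 2.854
pH = pKa + log(n_BrCH2COO-/n_BrCH2COOH) = 2.854 + log(0.33/0.333) = 2.854 + (-0.004)

pH = 2.85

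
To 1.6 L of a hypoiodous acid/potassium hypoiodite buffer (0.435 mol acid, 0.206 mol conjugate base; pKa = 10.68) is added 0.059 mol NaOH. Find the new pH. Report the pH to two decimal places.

After neutralization: n(HOI) = 0.376 mol, n(OI-) = 0.265 mol.
Henderson–Hasselbalch with mole ratio 0.265/0.376: pH = 10.68 + (-0.152)

pH = 10.53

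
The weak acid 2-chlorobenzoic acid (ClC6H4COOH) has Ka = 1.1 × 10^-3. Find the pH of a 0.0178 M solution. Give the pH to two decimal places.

pH = 2.41

ClC6H4COOH ⇌ ClC6H4COO- + H+
From the ICE table, Ka = [H+]²/(0.0178 − [H+]) = 1.1 × 10^-3.
Here C₀/Ka ≈ 16.2, so the small-[H+] approximation fails. Use the quadratic:
[H+] = (−Ka + √(Ka² + 4·Ka·C₀))/2 = 3.91 × 10^-3 M
pH = −log(3.91 × 10^-3) = 2.41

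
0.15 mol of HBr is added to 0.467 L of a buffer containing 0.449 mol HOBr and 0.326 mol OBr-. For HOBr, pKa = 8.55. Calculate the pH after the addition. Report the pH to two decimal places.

Added H+ converts OBr- to HOBr: HOBr → 0.599 mol, OBr- → 0.176 mol.
pH = pKa + log(n_OBr-/n_HOBr) = 8.55 + log(0.176/0.599) = 8.55 + (-0.532)

pH = 8.02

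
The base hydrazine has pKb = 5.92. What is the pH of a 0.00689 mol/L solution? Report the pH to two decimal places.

pH = 9.96

N2H4 + H2O ⇌ N2H5+ + OH-
Kb = 10^(−5.92) = 1.20 × 10^-6
Let x = [OH-] at equilibrium. Kb = x²/(0.00689 − x).
Assume x ≪ 0.00689: x ≈ √(1.20 × 10^-6 × 0.00689) = 9.09 × 10^-5 M
(x/C₀ = 1.3% < 5%, so the approximation holds.)
pOH = 4.04, so pH = 14.00 − pOH = 9.96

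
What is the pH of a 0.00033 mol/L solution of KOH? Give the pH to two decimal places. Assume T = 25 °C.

KOH is a strong base; [OH-] = 0.00033 M.
pOH = -log(0.00033) = 3.48
pH = 14.00 - 3.48 = 10.52

pH = 10.52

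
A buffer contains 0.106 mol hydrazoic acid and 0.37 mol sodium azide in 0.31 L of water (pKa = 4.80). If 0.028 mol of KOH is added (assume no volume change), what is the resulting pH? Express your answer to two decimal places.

OH- converts HN3 to N3-: HN3 → 0.078 mol, N3- → 0.398 mol.
Henderson–Hasselbalch with mole ratio 0.398/0.078: pH = 4.80 + (+0.708)

pH = 5.51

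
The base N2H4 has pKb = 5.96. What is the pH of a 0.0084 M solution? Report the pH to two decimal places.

N2H4 + H2O ⇌ N2H5+ + OH-
Kb = 10^(−5.96) = 1.10 × 10^-6
Kb = x²/(0.0084 − x) = 1.10 × 10^-6
Since Kb ≪ C₀, x ≈ √(Kb·C₀) = 9.61 × 10^-5 M.
pOH = −log(9.61 × 10^-5) = 4.02; pH = 14.00 − 4.02 = 9.98

pH = 9.98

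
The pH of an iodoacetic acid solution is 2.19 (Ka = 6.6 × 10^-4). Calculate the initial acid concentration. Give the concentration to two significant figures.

C₀ = 7.0 × 10^-2 M

[H+] = 10^(-2.19) = 6.46 × 10^-3 M = x
Ka = x²/(C₀ − x) ⇒ C₀ = x + x²/Ka
C₀ = 6.46 × 10^-3 + (6.46 × 10^-3)²/(6.6 × 10^-4) = 6.97 × 10^-2 M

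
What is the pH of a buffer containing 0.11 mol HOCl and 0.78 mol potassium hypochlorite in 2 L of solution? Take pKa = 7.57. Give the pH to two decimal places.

Using pH = pKa + log([base]/[acid]) with [base]/[acid] = 0.78/0.11:
pH = 7.57 + (+0.851) = 8.42

pH = 8.42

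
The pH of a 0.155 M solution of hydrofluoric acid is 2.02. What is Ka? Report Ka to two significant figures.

Ka = 6.3 × 10^-4

[H+] = 10^(-2.02) = 9.55 × 10^-3 M
At equilibrium [HA] = 0.155 − 9.55 × 10^-3 = 1.45 × 10^-1 M
Ka = [H+][A-]/[HA] = (9.55 × 10^-3)² / 1.45 × 10^-1 = 6.3 × 10^-4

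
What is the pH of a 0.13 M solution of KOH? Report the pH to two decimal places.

pH = 13.11

KOH is a strong base; [OH-] = 0.13 M.
pOH = -log(0.13) = 0.89
pH = 14.00 - 0.89 = 13.11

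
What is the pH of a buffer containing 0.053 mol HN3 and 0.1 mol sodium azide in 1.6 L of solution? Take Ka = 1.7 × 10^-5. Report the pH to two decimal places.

pKa = −log(1.7 × 10^-5) = 4.770
pH = pKa + log([A⁻]/[HA]) = 4.770 + log(0.1/0.053)
pH = 4.770 + (+0.276) = 5.05

pH = 5.05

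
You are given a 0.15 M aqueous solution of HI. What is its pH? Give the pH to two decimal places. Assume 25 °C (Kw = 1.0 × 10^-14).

HI is a strong acid and dissociates completely, so [H+] = 0.15 M.
pH = -log(0.15) = 0.82

pH = 0.82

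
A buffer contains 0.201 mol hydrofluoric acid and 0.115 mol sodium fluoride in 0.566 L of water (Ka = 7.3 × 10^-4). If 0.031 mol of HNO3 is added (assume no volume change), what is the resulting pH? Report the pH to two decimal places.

pH = 2.70

After neutralization: n(HF) = 0.232 mol, n(F-) = 0.084 mol.
pKa = −log(7.3 × 10^-4) = 3.137
pH = pKa + log(n_F-/n_HF) = 3.137 + log(0.084/0.232) = 3.137 + (-0.441)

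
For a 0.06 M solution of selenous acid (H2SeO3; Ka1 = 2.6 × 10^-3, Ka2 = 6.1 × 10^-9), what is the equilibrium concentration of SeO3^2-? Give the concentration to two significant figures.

First ionization gives [H+] ≈ [HSeO3-] = 1.13 × 10^-2 M.
Second step: Ka2 = [H+][SeO3^2-]/[HSeO3-] ≈ [SeO3^2-] (since [H+] ≈ [HSeO3-]).
So [SeO3^2-] ≈ Ka2.

6.1 × 10^-9 M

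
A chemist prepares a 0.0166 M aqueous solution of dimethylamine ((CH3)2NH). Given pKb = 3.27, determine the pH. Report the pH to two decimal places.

pH = 11.44

(CH3)2NH + H2O ⇌ (CH3)2NH2+ + OH-
Kb = 10^(−3.27) = 5.37 × 10^-4
From the ICE table, Kb = x²/(0.0166 − x) = 5.37 × 10^-4.
x is not negligible relative to C₀; solve x² + 0.000537·x − 8.91e-06 = 0.
x = [−0.000537 + √(0.000537² + 3.57e-05)]/2 = 2.73 × 10^-3 M
pOH = −log(2.73 × 10^-3) = 2.56; pH = 14.00 − 2.56 = 11.44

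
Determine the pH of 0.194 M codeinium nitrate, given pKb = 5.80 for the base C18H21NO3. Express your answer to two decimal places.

pH = 4.46

C18H22NO3+ is the conjugate acid of the weak base C18H21NO3.
Kb = 10^(−5.80) = 1.58 × 10^-6
Ka = Kw/Kb = 1.0×10^-14 / 1.58 × 10^-6 = 6.33 × 10^-9
Ka = [H+]²/(0.194 − [H+]) = 6.33 × 10^-9
Assume [H+] ≪ 0.194: [H+] ≈ √(6.33 × 10^-9 × 0.194) = 3.50 × 10^-5 M
pH = −log(3.50 × 10^-5) = 4.46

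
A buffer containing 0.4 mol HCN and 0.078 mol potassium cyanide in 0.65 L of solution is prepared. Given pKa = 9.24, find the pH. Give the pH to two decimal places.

pH = pKa + log([A⁻]/[HA]) = 9.24 + log(0.078/0.4)
pH = 9.24 + (-0.710) = 8.53

pH = 8.53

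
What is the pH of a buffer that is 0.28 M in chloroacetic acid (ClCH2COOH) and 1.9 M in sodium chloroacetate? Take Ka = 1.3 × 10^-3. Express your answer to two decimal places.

pKa = −log(1.3 × 10^-3) = 2.886
pH = pKa + log([A⁻]/[HA]) = 2.886 + log(1.9/0.28)
pH = 2.886 + (+0.832) = 3.72

pH = 3.72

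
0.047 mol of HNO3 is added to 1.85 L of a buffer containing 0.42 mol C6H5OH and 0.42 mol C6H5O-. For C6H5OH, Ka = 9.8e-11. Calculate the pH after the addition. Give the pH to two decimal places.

pH = 9.91

After neutralization: n(C6H5OH) = 0.467 mol, n(C6H5O-) = 0.373 mol.
pKa = −log(9.8 × 10^-11) = 10.009
pH = pKa + log(n_C6H5O-/n_C6H5OH) = 10.009 + log(0.373/0.467) = 10.009 + (-0.098)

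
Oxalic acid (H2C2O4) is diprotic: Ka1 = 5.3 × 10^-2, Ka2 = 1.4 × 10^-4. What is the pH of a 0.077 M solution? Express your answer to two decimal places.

pH = 1.37

Since Ka1 ≫ Ka2, the first ionization dominates [H+].
Ka1 = x²/(0.077 − x) = 5.3 × 10^-2
Solving the quadratic: x = (−Ka1 + √(Ka1² + 4·Ka1·C₀))/2 = 4.27 × 10^-2 M
pH = −log(4.27 × 10^-2) = 1.37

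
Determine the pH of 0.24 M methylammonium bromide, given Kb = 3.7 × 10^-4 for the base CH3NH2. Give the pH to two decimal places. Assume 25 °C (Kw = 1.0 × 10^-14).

CH3NH3+ is the conjugate acid of the weak base CH3NH2.
Ka = Kw/Kb = 1.0×10^-14 / 3.7 × 10^-4 = 2.70 × 10^-11
Ka = [H+]²/(0.24 − [H+]) = 2.70 × 10^-11
Since Ka ≪ C₀, [H+] ≈ √(Ka·C₀) = 2.55 × 10^-6 M.
Check: 0.0011% ionized — well under 5%, approximation valid.
pH = −log[H+] = −log(2.55 × 10^-6) = 5.59

pH = 5.59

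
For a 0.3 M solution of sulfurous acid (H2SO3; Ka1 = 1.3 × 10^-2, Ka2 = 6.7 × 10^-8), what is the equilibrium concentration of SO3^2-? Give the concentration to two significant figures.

6.7 × 10^-8 M

First ionization gives [H+] ≈ [HSO3-] = 5.63 × 10^-2 M.
Second step: Ka2 = [H+][SO3^2-]/[HSO3-] ≈ [SO3^2-] (since [H+] ≈ [HSO3-]).
So [SO3^2-] ≈ Ka2.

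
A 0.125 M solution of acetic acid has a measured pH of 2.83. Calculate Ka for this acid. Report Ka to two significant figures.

[H+] = 10^(-2.83) = 1.48 × 10^-3 M
At equilibrium [HA] = 0.125 − 1.48 × 10^-3 = 1.24 × 10^-1 M
Ka = [H+][A-]/[HA] = (1.48 × 10^-3)² / 1.24 × 10^-1 = 1.8 × 10^-5

Ka = 1.8 × 10^-5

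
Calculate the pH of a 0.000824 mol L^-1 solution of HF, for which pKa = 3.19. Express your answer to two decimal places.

pH = 3.32

HF ⇌ F- + H+
Ka = 10^(−3.19) = 6.46 × 10^-4
From the ICE table, Ka = [H+]²/(0.000824 − [H+]) = 6.46 × 10^-4.
Here C₀/Ka ≈ 1.28, so the small-[H+] approximation fails. Use the quadratic:
[H+] = [−0.000646 + √(0.000646² + 2.13e-06)]/2 = 4.75 × 10^-4 M
pH = −log(4.75 × 10^-4) = 3.32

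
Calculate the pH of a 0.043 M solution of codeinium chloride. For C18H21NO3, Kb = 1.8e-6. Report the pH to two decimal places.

pH = 4.81

C18H22NO3+ is the conjugate acid of the weak base C18H21NO3.
Ka = Kw/Kb = 1.0×10^-14 / 1.8 × 10^-6 = 5.56 × 10^-9
From the ICE table, Ka = x²/(0.043 − x) = 5.56 × 10^-9.
Neglecting x in the denominator: x = √(5.56 × 10^-9 × 0.043) = 1.55 × 10^-5 M
Check: 0.036% ionized — well under 5%, approximation valid.
pH = −log(1.55 × 10^-5) = 4.81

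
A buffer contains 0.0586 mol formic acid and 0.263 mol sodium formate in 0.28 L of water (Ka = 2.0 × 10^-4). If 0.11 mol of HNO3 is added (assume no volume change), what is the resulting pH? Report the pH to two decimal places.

pH = 3.66

Added H+ converts HCOO- to HCOOH: HCOOH → 0.169 mol, HCOO- → 0.153 mol.
pKa = −log(2.0 × 10^-4) = 3.699
Henderson–Hasselbalch with mole ratio 0.153/0.169: pH = 3.699 + (-0.043)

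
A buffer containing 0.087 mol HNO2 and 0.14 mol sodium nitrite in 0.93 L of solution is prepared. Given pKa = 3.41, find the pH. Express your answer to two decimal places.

Henderson–Hasselbalch: pH = pKa + log([NO2-]/[HNO2]) = 3.41 + log(0.14/0.087)
pH = 3.41 + (+0.207) = 3.62

pH = 3.62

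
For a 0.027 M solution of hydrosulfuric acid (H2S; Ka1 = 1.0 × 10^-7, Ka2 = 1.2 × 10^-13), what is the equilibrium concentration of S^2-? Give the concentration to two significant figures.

1.2 × 10^-13 M

First ionization gives [H+] ≈ [HS-] = 5.20 × 10^-5 M.
Second step: Ka2 = [H+][S^2-]/[HS-] ≈ [S^2-] (since [H+] ≈ [HS-]).
So [S^2-] ≈ Ka2.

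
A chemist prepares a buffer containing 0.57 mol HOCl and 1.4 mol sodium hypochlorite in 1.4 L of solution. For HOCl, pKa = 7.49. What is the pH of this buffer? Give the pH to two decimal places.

Henderson–Hasselbalch: pH = pKa + log([OCl-]/[HOCl]) = 7.49 + log(1.4/0.57)
pH = 7.49 + (+0.390) = 7.88

pH = 7.88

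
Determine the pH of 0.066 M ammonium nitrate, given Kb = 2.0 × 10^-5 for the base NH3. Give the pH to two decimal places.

NH4+ is the conjugate acid of the weak base NH3.
Ka = Kw/Kb = 1.0×10^-14 / 2.0 × 10^-5 = 5.00 × 10^-10
From the ICE table, Ka = x²/(0.066 − x) = 5.00 × 10^-10.
Assume x ≪ 0.066: x ≈ √(5.00 × 10^-10 × 0.066) = 5.74 × 10^-6 M
pH = −log(5.74 × 10^-6) = 5.24

pH = 5.24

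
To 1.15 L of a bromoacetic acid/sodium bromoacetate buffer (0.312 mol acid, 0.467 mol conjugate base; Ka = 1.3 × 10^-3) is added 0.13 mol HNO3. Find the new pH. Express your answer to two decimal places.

Added H+ converts BrCH2COO- to BrCH2COOH: BrCH2COOH → 0.442 mol, BrCH2COO- → 0.337 mol.
pKa = −log(1.3 × 10^-3) = 2.886
pH = pKa + log(n_BrCH2COO-/n_BrCH2COOH) = 2.886 + log(0.337/0.442) = 2.886 + (-0.118)

pH = 2.77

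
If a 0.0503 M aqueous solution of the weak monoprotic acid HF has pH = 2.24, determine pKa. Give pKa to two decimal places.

[H+] = 10^(-2.24) = 5.75 × 10^-3 M
At equilibrium [HA] = 0.0503 − 5.75 × 10^-3 = 4.45 × 10^-2 M
Ka = [H+][A-]/[HA] = (5.75 × 10^-3)² / 4.45 × 10^-2 = 7.43 × 10^-4
pKa = -log(7.43 × 10^-4) = 3.13

pKa = 3.13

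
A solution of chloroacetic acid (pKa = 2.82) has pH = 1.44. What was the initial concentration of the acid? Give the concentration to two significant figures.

[H+] = 10^(-1.44) = 3.63 × 10^-2 M = x
Ka = 10^(−2.82) = 1.51 × 10^-3
Ka = x²/(C₀ − x) ⇒ C₀ = x + x²/Ka
C₀ = 3.63 × 10^-2 + (3.63 × 10^-2)²/(1.51 × 10^-3) = 9.09 × 10^-1 M

C₀ = 9.1 × 10^-1 M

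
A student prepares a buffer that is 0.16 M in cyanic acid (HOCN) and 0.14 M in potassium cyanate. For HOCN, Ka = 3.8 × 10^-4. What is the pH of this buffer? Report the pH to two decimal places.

pKa = −log(3.8 × 10^-4) = 3.420
pH = pKa + log([A⁻]/[HA]) = 3.420 + log(0.14/0.16)
pH = 3.420 + (-0.058) = 3.36

pH = 3.36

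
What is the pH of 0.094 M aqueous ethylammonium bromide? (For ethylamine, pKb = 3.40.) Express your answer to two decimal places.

pH = 5.81

C2H5NH3+ is the conjugate acid of the weak base C2H5NH2.
Kb = 10^(−3.40) = 3.98 × 10^-4
Ka = Kw/Kb = 1.0×10^-14 / 3.98 × 10^-4 = 2.51 × 10^-11
Ka = x²/(0.094 − x) = 2.51 × 10^-11
Assume x ≪ 0.094: x ≈ √(2.51 × 10^-11 × 0.094) = 1.54 × 10^-6 M
pH = −log[H+] = −log(1.54 × 10^-6) = 5.81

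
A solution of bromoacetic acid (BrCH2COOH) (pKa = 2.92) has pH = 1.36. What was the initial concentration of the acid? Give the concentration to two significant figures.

[H+] = 10^(-1.36) = 4.37 × 10^-2 M = x
Ka = 10^(−2.92) = 1.20 × 10^-3
Ka = x²/(C₀ − x) ⇒ C₀ = x + x²/Ka
C₀ = 4.37 × 10^-2 + (4.37 × 10^-2)²/(1.20 × 10^-3) = 1.64 M

C₀ = 1.6 M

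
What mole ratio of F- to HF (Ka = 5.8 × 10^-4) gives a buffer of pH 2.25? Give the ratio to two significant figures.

pKa = -log(5.8 × 10^-4) = 3.237
pH = pKa + log(r) ⇒ log(r) = 2.25 − 3.237 = -0.987
r = [F-]/[HF] = 10^(-0.987) = 0.103

ratio = 0.10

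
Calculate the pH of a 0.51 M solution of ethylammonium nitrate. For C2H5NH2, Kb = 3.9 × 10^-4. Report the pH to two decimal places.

pH = 5.44

C2H5NH3+ is the conjugate acid of the weak base C2H5NH2.
Ka = Kw/Kb = 1.0×10^-14 / 3.9 × 10^-4 = 2.56 × 10^-11
Ka = [H+]²/(0.51 − [H+]) = 2.56 × 10^-11
Neglecting [H+] in the denominator: [H+] = √(2.56 × 10^-11 × 0.51) = 3.61 × 10^-6 M
([H+]/C₀ = 0.00071% < 5%, so the approximation holds.)
pH = −log(3.61 × 10^-6) = 5.44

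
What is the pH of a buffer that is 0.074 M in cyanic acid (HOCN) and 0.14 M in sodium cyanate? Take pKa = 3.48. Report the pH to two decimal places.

pH = pKa + log([A⁻]/[HA]) = 3.48 + log(0.14/0.074)
pH = 3.48 + (+0.277) = 3.76

pH = 3.76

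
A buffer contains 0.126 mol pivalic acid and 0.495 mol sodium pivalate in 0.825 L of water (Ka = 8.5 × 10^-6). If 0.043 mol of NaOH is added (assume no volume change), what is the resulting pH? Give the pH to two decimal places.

pH = 5.88

OH- converts (CH3)3CCOOH to (CH3)3CCOO-: (CH3)3CCOOH → 0.083 mol, (CH3)3CCOO- → 0.538 mol.
pKa = −log(8.5 × 10^-6) = 5.071
pH = pKa + log([A⁻]/[HA]) = 5.071 + log(0.538/0.083) = 5.071 +0.812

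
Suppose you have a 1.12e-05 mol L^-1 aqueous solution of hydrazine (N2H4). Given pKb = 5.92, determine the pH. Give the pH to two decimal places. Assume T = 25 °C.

N2H4 + H2O ⇌ N2H5+ + OH-
Kb = 10^(−5.92) = 1.20 × 10^-6
Kb = [OH-]²/(1.12e-05 − [OH-]) = 1.20 × 10^-6
Here C₀/Kb ≈ 9.33, so the small-[OH-] approximation fails. Use the quadratic:
[OH-] = (−Kb + √(Kb² + 4·Kb·C₀))/2 = 3.11 × 10^-6 M
pOH = 5.51, so pH = 14.00 − pOH = 8.49

pH = 8.49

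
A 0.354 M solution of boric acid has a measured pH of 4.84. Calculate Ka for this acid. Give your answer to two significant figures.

[H+] = 10^(-4.84) = 1.45 × 10^-5 M
At equilibrium [HA] = 0.354 − 1.45 × 10^-5 = 3.54 × 10^-1 M
Ka = [H+][A-]/[HA] = (1.45 × 10^-5)² / 3.54 × 10^-1 = 5.9 × 10^-10

Ka = 5.9 × 10^-10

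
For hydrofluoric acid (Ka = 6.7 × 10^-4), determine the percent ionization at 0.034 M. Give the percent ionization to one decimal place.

13.1%

HF ⇌ F- + H+; let x = [H+] at equilibrium.
Ka = x²/(C₀ − x); solving the quadratic gives x = 4.45 × 10^-3 M.
% ionization = x/C₀ × 100% = 4.45 × 10^-3/0.034 × 100% = 13.1%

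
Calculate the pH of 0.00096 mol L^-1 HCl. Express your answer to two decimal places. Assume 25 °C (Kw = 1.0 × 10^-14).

HCl is a strong acid and dissociates completely, so [H+] = 0.00096 M.
pH = -log(0.00096) = 3.02

pH = 3.02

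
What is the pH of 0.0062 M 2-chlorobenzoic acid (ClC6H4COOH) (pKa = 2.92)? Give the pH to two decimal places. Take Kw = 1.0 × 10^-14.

ClC6H4COOH ⇌ ClC6H4COO- + H+
Ka = 10^(−2.92) = 1.20 × 10^-3
From the ICE table, Ka = x²/(0.0062 − x) = 1.20 × 10^-3.
Here C₀/Ka ≈ 5.17, so the small-x approximation fails. Use the quadratic:
x = (−Ka + √(Ka² + 4·Ka·C₀))/2 = 2.19 × 10^-3 M
pH = −log(2.19 × 10^-3) = 2.66

pH = 2.66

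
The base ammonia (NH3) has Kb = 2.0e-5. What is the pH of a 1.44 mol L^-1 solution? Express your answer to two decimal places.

pH = 11.73

NH3 + H2O ⇌ NH4+ + OH-
Kb = [OH-]²/(1.44 − [OH-]) = 2.0 × 10^-5
Since Kb ≪ C₀, [OH-] ≈ √(Kb·C₀) = 5.37 × 10^-3 M.
Check: 0.37% ionized — well under 5%, approximation valid.
pOH = −log(5.37 × 10^-3) = 2.27; pH = 14.00 − 2.27 = 11.73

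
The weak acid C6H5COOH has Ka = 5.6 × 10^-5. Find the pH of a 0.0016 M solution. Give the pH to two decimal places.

pH = 3.56

C6H5COOH ⇌ C6H5COO- + H+
Ka = [H+]²/(0.0016 − [H+]) = 5.6 × 10^-5
The 5% rule fails; solving [H+]² + Ka·[H+] − Ka·C₀ = 0 exactly:
[H+] = [−5.6e-05 + √(5.6e-05² + 3.58e-07)]/2 = 2.73 × 10^-4 M
pH = −log(2.73 × 10^-4) = 3.56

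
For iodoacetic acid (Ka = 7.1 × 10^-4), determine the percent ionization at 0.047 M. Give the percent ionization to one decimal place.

11.6%

ICH2COOH ⇌ ICH2COO- + H+; let x = [H+] at equilibrium.
Ka = x²/(C₀ − x); solving the quadratic gives x = 5.43 × 10^-3 M.
Fraction ionized = 5.43 × 10^-3 / 0.047 = 0.1155 → 11.6%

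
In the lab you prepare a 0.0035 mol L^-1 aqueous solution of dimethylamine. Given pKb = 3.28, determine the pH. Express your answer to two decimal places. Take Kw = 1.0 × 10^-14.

(CH3)2NH + H2O ⇌ (CH3)2NH2+ + OH-
Kb = 10^(−3.28) = 5.25 × 10^-4
Kb = x²/(0.0035 − x) = 5.25 × 10^-4
x is not negligible relative to C₀; solve x² + 0.000525·x − 1.84e-06 = 0.
x = (−Kb + √(Kb² + 4·Kb·C₀))/2 = 1.12 × 10^-3 M
pOH = −log(1.12 × 10^-3) = 2.95; pH = 14.00 − 2.95 = 11.05

pH = 11.05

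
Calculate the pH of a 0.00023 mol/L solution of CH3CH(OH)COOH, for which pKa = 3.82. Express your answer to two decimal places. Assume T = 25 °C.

pH = 3.90

CH3CH(OH)COOH ⇌ CH3CH(OH)COO- + H+
Ka = 10^(−3.82) = 1.51 × 10^-4
From the ICE table, Ka = x²/(0.00023 − x) = 1.51 × 10^-4.
The 5% rule fails; solving x² + Ka·x − Ka·C₀ = 0 exactly:
x = [−0.000151 + √(0.000151² + 1.39e-07)]/2 = 1.26 × 10^-4 M
pH = −log[H+] = −log(1.26 × 10^-4) = 3.90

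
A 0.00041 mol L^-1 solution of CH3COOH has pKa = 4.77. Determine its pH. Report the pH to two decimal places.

CH3COOH ⇌ CH3COO- + H+
Ka = 10^(−4.77) = 1.70 × 10^-5
From the ICE table, Ka = x²/(0.00041 − x) = 1.70 × 10^-5.
Here C₀/Ka ≈ 24.1, so the small-x approximation fails. Use the quadratic:
x = (−Ka + √(Ka² + 4·Ka·C₀))/2 = 7.54 × 10^-5 M
pH = −log(7.54 × 10^-5) = 4.12

pH = 4.12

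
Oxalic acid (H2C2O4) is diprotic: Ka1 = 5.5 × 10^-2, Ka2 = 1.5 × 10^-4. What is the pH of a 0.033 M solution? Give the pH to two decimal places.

Since Ka1 ≫ Ka2, the first ionization dominates [H+].
Ka1 = x²/(0.033 − x) = 5.5 × 10^-2
Solving the quadratic: x = (−Ka1 + √(Ka1² + 4·Ka1·C₀))/2 = 2.32 × 10^-2 M
pH = −log(2.32 × 10^-2) = 1.63

pH = 1.63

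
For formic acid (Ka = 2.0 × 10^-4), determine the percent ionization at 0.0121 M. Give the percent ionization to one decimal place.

12.1%

HCOOH ⇌ HCOO- + H+; let x = [H+] at equilibrium.
Ka = x²/(C₀ − x); solving the quadratic gives x = 1.46 × 10^-3 M.
% ionization = x/C₀ × 100% = 1.46 × 10^-3/0.0121 × 100% = 12.1%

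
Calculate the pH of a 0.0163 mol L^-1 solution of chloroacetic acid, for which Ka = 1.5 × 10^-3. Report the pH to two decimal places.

ClCH2COOH ⇌ ClCH2COO- + H+
Ka = x²/(0.0163 − x) = 1.5 × 10^-3
x is not negligible relative to C₀; solve x² + 0.0015·x − 2.44e-05 = 0.
x = [−0.0015 + √(0.0015² + 9.78e-05)]/2 = 4.25 × 10^-3 M
pH = −log(4.25 × 10^-3) = 2.37

pH = 2.37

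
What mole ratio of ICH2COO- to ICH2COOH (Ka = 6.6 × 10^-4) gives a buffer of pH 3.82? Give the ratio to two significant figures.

ratio = 4.4

pKa = -log(6.6 × 10^-4) = 3.180
pH = pKa + log(r) ⇒ log(r) = 3.82 − 3.180 = +0.640
r = [ICH2COO-]/[ICH2COOH] = 10^(+0.640) = 4.37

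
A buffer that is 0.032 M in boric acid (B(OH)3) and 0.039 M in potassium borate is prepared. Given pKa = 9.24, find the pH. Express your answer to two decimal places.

Using pH = pKa + log([base]/[acid]) with [base]/[acid] = 0.039/0.032:
pH = 9.24 + (+0.086) = 9.33

pH = 9.33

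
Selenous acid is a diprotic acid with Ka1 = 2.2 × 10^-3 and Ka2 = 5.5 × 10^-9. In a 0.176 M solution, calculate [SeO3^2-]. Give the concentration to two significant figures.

5.5 × 10^-9 M

First ionization gives [H+] ≈ [HSeO3-] = 1.86 × 10^-2 M.
Second step: Ka2 = [H+][SeO3^2-]/[HSeO3-] ≈ [SeO3^2-] (since [H+] ≈ [HSeO3-]).
So [SeO3^2-] ≈ Ka2.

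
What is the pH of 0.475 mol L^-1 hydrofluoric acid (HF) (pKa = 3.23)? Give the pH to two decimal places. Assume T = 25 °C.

pH = 1.78

HF ⇌ F- + H+
Ka = 10^(−3.23) = 5.89 × 10^-4
Let x = [H+] at equilibrium. Ka = x²/(0.475 − x).
Since Ka ≪ C₀, x ≈ √(Ka·C₀) = 1.67 × 10^-2 M.
Check: 3.5% ionized — well under 5%, approximation valid.
pH = −log[H+] = −log(1.67 × 10^-2) = 1.78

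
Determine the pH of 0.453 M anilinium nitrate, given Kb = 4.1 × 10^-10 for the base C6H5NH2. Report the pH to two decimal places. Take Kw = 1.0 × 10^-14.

pH = 2.48

C6H5NH3+ is the conjugate acid of the weak base C6H5NH2.
Ka = Kw/Kb = 1.0×10^-14 / 4.1 × 10^-10 = 2.44 × 10^-5
From the ICE table, Ka = [H+]²/(0.453 − [H+]) = 2.44 × 10^-5.
Assume [H+] ≪ 0.453: [H+] ≈ √(2.44 × 10^-5 × 0.453) = 3.32 × 10^-3 M
Check: 0.73% ionized — well under 5%, approximation valid.
pH = −log(3.32 × 10^-3) = 2.48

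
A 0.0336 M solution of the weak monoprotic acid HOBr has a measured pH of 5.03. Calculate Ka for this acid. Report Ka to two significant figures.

Ka = 2.6 × 10^-9

[H+] = 10^(-5.03) = 9.33 × 10^-6 M
At equilibrium [HA] = 0.0336 − 9.33 × 10^-6 = 3.36 × 10^-2 M
Ka = [H+][A-]/[HA] = (9.33 × 10^-6)² / 3.36 × 10^-2 = 2.6 × 10^-9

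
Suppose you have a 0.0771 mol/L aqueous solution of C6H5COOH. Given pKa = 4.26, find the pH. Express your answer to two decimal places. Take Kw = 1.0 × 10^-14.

pH = 2.69

C6H5COOH ⇌ C6H5COO- + H+
Ka = 10^(−4.26) = 5.50 × 10^-5
Ka = [H+]²/(0.0771 − [H+]) = 5.50 × 10^-5
Assume [H+] ≪ 0.0771: [H+] ≈ √(5.50 × 10^-5 × 0.0771) = 2.06 × 10^-3 M
([H+]/C₀ = 2.7% < 5%, so the approximation holds.)
pH = −log(2.06 × 10^-3) = 2.69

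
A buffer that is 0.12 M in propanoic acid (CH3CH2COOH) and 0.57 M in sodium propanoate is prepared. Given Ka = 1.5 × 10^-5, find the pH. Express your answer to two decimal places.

pKa = −log(1.5 × 10^-5) = 4.824
pH = pKa + log([A⁻]/[HA]) = 4.824 + log(0.57/0.12)
pH = 4.824 + (+0.677) = 5.50

pH = 5.50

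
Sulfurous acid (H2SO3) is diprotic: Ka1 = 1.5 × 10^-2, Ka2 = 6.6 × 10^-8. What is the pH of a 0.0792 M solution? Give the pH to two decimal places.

Ka1 ≫ Ka2, so treat the first dissociation as the only significant source of H+.
Ka1 = x²/(0.0792 − x) = 1.5 × 10^-2
Solving the quadratic: x = (−Ka1 + √(Ka1² + 4·Ka1·C₀))/2 = 2.78 × 10^-2 M
pH = −log(2.78 × 10^-2) = 1.56

pH = 1.56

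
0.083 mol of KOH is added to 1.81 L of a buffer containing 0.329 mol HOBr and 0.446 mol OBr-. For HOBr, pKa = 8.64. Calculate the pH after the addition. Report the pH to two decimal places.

After neutralization: n(HOBr) = 0.246 mol, n(OBr-) = 0.529 mol.
Henderson–Hasselbalch with mole ratio 0.529/0.246: pH = 8.64 + (+0.333)

pH = 8.97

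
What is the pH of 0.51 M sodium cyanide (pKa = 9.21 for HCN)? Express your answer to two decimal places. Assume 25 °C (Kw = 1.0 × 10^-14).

CN- is the conjugate base of the weak acid HCN.
Ka = 10^(−9.21) = 6.17 × 10^-10
Kb = Kw/Ka = 1.0×10^-14 / 6.17 × 10^-10 = 1.62 × 10^-5
Kb = x²/(0.51 − x) = 1.62 × 10^-5
Assume x ≪ 0.51: x ≈ √(1.62 × 10^-5 × 0.51) = 2.87 × 10^-3 M
Check: 0.56% ionized — well under 5%, approximation valid.
pOH = −log(2.87 × 10^-3) = 2.54; pH = 14.00 − 2.54 = 11.46

pH = 11.46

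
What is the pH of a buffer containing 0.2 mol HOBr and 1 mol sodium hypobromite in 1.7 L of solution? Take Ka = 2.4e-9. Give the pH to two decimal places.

pH = 9.32

pKa = −log(2.4 × 10^-9) = 8.620
Using pH = pKa + log([base]/[acid]) with [base]/[acid] = 1/0.2:
pH = 8.620 + (+0.699) = 9.32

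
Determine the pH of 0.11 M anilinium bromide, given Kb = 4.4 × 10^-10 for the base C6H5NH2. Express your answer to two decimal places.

pH = 2.80

C6H5NH3+ is the conjugate acid of the weak base C6H5NH2.
Ka = Kw/Kb = 1.0×10^-14 / 4.4 × 10^-10 = 2.27 × 10^-5
From the ICE table, Ka = x²/(0.11 − x) = 2.27 × 10^-5.
Assume x ≪ 0.11: x ≈ √(2.27 × 10^-5 × 0.11) = 1.58 × 10^-3 M
Check: 1.4% ionized — well under 5%, approximation valid.
pH = −log[H+] = −log(1.58 × 10^-3) = 2.80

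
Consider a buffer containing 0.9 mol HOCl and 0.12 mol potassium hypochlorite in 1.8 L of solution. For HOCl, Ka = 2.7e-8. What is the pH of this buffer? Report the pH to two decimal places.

pH = 6.69

pKa = −log(2.7 × 10^-8) = 7.569
pH = pKa + log([A⁻]/[HA]) = 7.569 + log(0.12/0.9)
pH = 7.569 + (-0.875) = 6.69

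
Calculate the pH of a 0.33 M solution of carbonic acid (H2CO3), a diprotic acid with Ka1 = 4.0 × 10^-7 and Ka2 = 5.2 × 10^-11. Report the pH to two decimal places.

pH = 3.44

Ka1 ≫ Ka2, so treat the first dissociation as the only significant source of H+.
Ka1 = x²/(0.33 − x) = 4.0 × 10^-7
x ≈ √(4.0 × 10^-7 × 0.33) = 3.63 × 10^-4 M
pH = −log(3.63 × 10^-4) = 3.44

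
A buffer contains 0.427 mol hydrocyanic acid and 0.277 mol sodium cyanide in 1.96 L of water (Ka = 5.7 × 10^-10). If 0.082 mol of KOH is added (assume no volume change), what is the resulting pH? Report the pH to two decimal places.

After neutralization: n(HCN) = 0.345 mol, n(CN-) = 0.359 mol.
pKa = −log(5.7 × 10^-10) = 9.244
pH = pKa + log([A⁻]/[HA]) = 9.244 + log(0.359/0.345) = 9.244 +0.017

pH = 9.26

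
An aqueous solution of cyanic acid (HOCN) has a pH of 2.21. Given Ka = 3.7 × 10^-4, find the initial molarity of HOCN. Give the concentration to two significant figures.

[H+] = 10^(-2.21) = 6.17 × 10^-3 M = x
Ka = x²/(C₀ − x) ⇒ C₀ = x + x²/Ka
C₀ = 6.17 × 10^-3 + (6.17 × 10^-3)²/(3.7 × 10^-4) = 1.09 × 10^-1 M

C₀ = 1.1 × 10^-1 M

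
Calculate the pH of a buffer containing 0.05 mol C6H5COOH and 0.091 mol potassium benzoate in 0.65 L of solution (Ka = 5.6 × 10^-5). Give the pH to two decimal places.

pKa = −log(5.6 × 10^-5) = 4.252
pH = pKa + log([A⁻]/[HA]) = 4.252 + log(0.091/0.05)
pH = 4.252 + (+0.260) = 4.51

pH = 4.51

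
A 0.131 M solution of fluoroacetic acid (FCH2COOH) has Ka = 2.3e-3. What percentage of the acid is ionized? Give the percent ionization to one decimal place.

12.4%

FCH2COOH ⇌ FCH2COO- + H+; let x = [H+] at equilibrium.
Ka = x²/(C₀ − x); solving the quadratic gives x = 1.62 × 10^-2 M.
% ionization = x/C₀ × 100% = 1.62 × 10^-2/0.131 × 100% = 12.4%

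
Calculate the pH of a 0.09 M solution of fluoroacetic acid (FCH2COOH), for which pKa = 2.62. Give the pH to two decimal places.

pH = 1.87

FCH2COOH ⇌ FCH2COO- + H+
Ka = 10^(−2.62) = 2.40 × 10^-3
From the ICE table, Ka = [H+]²/(0.09 − [H+]) = 2.40 × 10^-3.
[H+] is not negligible relative to C₀; solve [H+]² + 0.0024·[H+] − 0.000216 = 0.
[H+] = [−0.0024 + √(0.0024² + 0.000864)]/2 = 1.35 × 10^-2 M
pH = −log(1.35 × 10^-2) = 1.87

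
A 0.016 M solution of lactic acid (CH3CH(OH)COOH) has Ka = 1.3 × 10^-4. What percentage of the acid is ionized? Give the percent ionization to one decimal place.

CH3CH(OH)COOH ⇌ CH3CH(OH)COO- + H+; let x = [H+] at equilibrium.
Ka = x²/(C₀ − x); solving the quadratic gives x = 1.38 × 10^-3 M.
% ionization = x/C₀ × 100% = 1.38 × 10^-3/0.016 × 100% = 8.6%

8.6%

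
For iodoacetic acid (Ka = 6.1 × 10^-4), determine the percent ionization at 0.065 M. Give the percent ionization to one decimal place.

ICH2COOH ⇌ ICH2COO- + H+; let x = [H+] at equilibrium.
Solve x² + 0.00061x − 3.97e-05 = 0 → x = 6.00 × 10^-3 M
Fraction ionized = 6.00 × 10^-3 / 0.065 = 0.0923 → 9.2%

9.2%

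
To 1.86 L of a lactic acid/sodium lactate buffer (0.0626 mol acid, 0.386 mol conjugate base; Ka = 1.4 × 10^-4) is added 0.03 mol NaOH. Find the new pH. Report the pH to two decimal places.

pH = 4.96

OH- converts CH3CH(OH)COOH to CH3CH(OH)COO-: CH3CH(OH)COOH → 0.0326 mol, CH3CH(OH)COO- → 0.416 mol.
pKa = −log(1.4 × 10^-4) = 3.854
pH = pKa + log([A⁻]/[HA]) = 3.854 + log(0.416/0.0326) = 3.854 +1.106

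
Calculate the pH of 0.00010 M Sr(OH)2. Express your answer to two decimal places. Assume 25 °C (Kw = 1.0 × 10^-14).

pH = 10.30

Sr(OH)2 is a strong base (each formula unit releases 2 OH-); [OH-] = 0.0002 M.
pOH = -log(0.0002) = 3.70
pH = 14.00 - 3.70 = 10.30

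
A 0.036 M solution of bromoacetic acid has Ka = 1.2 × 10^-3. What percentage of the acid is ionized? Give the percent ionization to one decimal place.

16.7%

BrCH2COOH ⇌ BrCH2COO- + H+; let x = [H+] at equilibrium.
Ka = x²/(C₀ − x); solving the quadratic gives x = 6.00 × 10^-3 M.
Fraction ionized = 6.00 × 10^-3 / 0.036 = 0.1667 → 16.7%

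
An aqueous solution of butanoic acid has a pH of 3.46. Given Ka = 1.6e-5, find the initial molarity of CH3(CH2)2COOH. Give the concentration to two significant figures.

[H+] = 10^(-3.46) = 3.47 × 10^-4 M = x
Ka = x²/(C₀ − x) ⇒ C₀ = x + x²/Ka
C₀ = 3.47 × 10^-4 + (3.47 × 10^-4)²/(1.6 × 10^-5) = 7.87 × 10^-3 M

C₀ = 7.9 × 10^-3 M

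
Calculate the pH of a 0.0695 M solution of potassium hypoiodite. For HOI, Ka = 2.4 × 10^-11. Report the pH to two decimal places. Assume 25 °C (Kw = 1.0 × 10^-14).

pH = 11.71

OI- is the conjugate base of the weak acid HOI.
Kb = Kw/Ka = 1.0×10^-14 / 2.4 × 10^-11 = 4.17 × 10^-4
From the ICE table, Kb = [OH-]²/(0.0695 − [OH-]) = 4.17 × 10^-4.
The 5% rule fails; solving [OH-]² + Kb·[OH-] − Kb·C₀ = 0 exactly:
[OH-] = (−Kb + √(Kb² + 4·Kb·C₀))/2 = 5.18 × 10^-3 M
pOH = −log(5.18 × 10^-3) = 2.29; pH = 14.00 − 2.29 = 11.71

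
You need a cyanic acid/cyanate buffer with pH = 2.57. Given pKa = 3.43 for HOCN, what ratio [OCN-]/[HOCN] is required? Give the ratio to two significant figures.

pH = pKa + log(r) ⇒ log(r) = 2.57 − 3.43 = -0.86
r = [OCN-]/[HOCN] = 10^(-0.86) = 0.138

ratio = 0.14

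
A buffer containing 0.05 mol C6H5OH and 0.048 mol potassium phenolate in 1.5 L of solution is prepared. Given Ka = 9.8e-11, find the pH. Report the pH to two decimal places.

pH = 9.99

pKa = −log(9.8 × 10^-11) = 10.009
pH = pKa + log([A⁻]/[HA]) = 10.009 + log(0.048/0.05)
pH = 10.009 + (-0.018) = 9.99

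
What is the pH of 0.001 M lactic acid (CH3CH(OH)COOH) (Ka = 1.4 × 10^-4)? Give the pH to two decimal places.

pH = 3.51

CH3CH(OH)COOH ⇌ CH3CH(OH)COO- + H+
Ka = [H+]²/(0.001 − [H+]) = 1.4 × 10^-4
Here C₀/Ka ≈ 7.14, so the small-[H+] approximation fails. Use the quadratic:
[H+] = [−0.00014 + √(0.00014² + 5.6e-07)]/2 = 3.11 × 10^-4 M
pH = −log[H+] = −log(3.11 × 10^-4) = 3.51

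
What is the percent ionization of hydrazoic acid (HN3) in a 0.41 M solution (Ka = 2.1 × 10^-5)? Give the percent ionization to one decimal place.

0.7%

HN3 ⇌ N3- + H+; let x = [H+] at equilibrium.
x ≈ √(Ka·C₀) = √(2.1 × 10^-5 × 0.41) = 2.93 × 10^-3 M
% ionization = x/C₀ × 100% = 2.93 × 10^-3/0.41 × 100% = 0.7%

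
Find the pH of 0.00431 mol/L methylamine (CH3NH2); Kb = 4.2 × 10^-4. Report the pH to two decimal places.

pH = 11.06

CH3NH2 + H2O ⇌ CH3NH3+ + OH-
Kb = x²/(0.00431 − x) = 4.2 × 10^-4
The 5% rule fails; solving x² + Kb·x − Kb·C₀ = 0 exactly:
x = [−0.00042 + √(0.00042² + 7.24e-06)]/2 = 1.15 × 10^-3 M
pOH = 2.94, so pH = 14.00 − pOH = 11.06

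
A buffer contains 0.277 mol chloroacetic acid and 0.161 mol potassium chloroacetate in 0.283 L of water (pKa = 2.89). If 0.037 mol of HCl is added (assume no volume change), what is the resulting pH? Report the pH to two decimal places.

After neutralization: n(ClCH2COOH) = 0.314 mol, n(ClCH2COO-) = 0.124 mol.
pH = pKa + log([A⁻]/[HA]) = 2.89 + log(0.124/0.314) = 2.89 -0.404

pH = 2.49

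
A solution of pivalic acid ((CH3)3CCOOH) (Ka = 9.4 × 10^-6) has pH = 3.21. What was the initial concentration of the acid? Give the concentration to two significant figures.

C₀ = 4.1 × 10^-2 M

[H+] = 10^(-3.21) = 6.17 × 10^-4 M = x
Ka = x²/(C₀ − x) ⇒ C₀ = x + x²/Ka
C₀ = 6.17 × 10^-4 + (6.17 × 10^-4)²/(9.4 × 10^-6) = 4.11 × 10^-2 M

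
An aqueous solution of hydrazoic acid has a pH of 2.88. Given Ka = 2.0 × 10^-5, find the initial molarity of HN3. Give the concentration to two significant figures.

[H+] = 10^(-2.88) = 1.32 × 10^-3 M = x
Ka = x²/(C₀ − x) ⇒ C₀ = x + x²/Ka
C₀ = 1.32 × 10^-3 + (1.32 × 10^-3)²/(2.0 × 10^-5) = 8.84 × 10^-2 M

C₀ = 8.8 × 10^-2 M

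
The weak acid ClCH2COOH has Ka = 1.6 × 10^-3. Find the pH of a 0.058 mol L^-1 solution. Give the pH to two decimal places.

ClCH2COOH ⇌ ClCH2COO- + H+
Ka = x²/(0.058 − x) = 1.6 × 10^-3
Here C₀/Ka ≈ 36.2, so the small-x approximation fails. Use the quadratic:
x = (−Ka + √(Ka² + 4·Ka·C₀))/2 = 8.87 × 10^-3 M
pH = −log(8.87 × 10^-3) = 2.05

pH = 2.05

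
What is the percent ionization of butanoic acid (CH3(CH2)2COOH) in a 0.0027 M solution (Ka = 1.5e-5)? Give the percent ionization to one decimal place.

CH3(CH2)2COOH ⇌ CH3(CH2)2COO- + H+; let x = [H+] at equilibrium.
Solve x² + 1.5e-05x − 4.05e-08 = 0 → x = 1.94 × 10^-4 M
% ionization = x/C₀ × 100% = 1.94 × 10^-4/0.0027 × 100% = 7.2%

7.2%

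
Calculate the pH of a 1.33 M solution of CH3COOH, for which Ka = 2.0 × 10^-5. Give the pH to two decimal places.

CH3COOH ⇌ CH3COO- + H+
From the ICE table, Ka = x²/(1.33 − x) = 2.0 × 10^-5.
Neglecting x in the denominator: x = √(2.0 × 10^-5 × 1.33) = 5.16 × 10^-3 M
(x/C₀ = 0.39% < 5%, so the approximation holds.)
pH = −log(5.16 × 10^-3) = 2.29

pH = 2.29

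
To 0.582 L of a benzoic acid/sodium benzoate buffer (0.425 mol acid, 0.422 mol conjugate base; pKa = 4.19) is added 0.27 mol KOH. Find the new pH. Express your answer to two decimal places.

pH = 4.84

After neutralization: n(C6H5COOH) = 0.155 mol, n(C6H5COO-) = 0.692 mol.
pH = pKa + log([A⁻]/[HA]) = 4.19 + log(0.692/0.155) = 4.19 +0.650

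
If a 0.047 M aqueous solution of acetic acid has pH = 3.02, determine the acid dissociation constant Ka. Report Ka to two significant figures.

Ka = 2.0 × 10^-5

[H+] = 10^(-3.02) = 9.55 × 10^-4 M
At equilibrium [HA] = 0.047 − 9.55 × 10^-4 = 4.60 × 10^-2 M
Ka = [H+][A-]/[HA] = (9.55 × 10^-4)² / 4.60 × 10^-2 = 2.0 × 10^-5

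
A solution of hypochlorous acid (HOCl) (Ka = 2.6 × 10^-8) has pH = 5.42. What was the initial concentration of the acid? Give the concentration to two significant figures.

[H+] = 10^(-5.42) = 3.80 × 10^-6 M = x
Ka = x²/(C₀ − x) ⇒ C₀ = x + x²/Ka
C₀ = 3.80 × 10^-6 + (3.80 × 10^-6)²/(2.6 × 10^-8) = 5.59 × 10^-4 M

C₀ = 5.6 × 10^-4 M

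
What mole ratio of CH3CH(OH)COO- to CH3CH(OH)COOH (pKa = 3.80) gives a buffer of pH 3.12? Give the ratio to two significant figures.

ratio = 0.21

pH = pKa + log(r) ⇒ log(r) = 3.12 − 3.80 = -0.68
r = [CH3CH(OH)COO-]/[CH3CH(OH)COOH] = 10^(-0.68) = 0.209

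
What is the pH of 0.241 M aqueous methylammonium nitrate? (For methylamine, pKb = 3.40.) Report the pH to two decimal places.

pH = 5.61

CH3NH3+ is the conjugate acid of the weak base CH3NH2.
Kb = 10^(−3.40) = 3.98 × 10^-4
Ka = Kw/Kb = 1.0×10^-14 / 3.98 × 10^-4 = 2.51 × 10^-11
Ka = x²/(0.241 − x) = 2.51 × 10^-11
Since Ka ≪ C₀, x ≈ √(Ka·C₀) = 2.46 × 10^-6 M.
(x/C₀ = 0.001% < 5%, so the approximation holds.)
pH = −log[H+] = −log(2.46 × 10^-6) = 5.61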